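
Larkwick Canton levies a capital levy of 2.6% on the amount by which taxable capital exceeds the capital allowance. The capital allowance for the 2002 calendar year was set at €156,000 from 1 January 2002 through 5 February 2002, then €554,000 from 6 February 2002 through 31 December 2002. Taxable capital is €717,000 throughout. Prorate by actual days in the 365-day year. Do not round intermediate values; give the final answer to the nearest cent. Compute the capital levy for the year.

1 January – 5 February 2002: 36 days, exemption €156,000 → (€717,000 − €156,000) × 2.6% × 36/365 = €1,438.6192
6 February – 31 December 2002: 329 days, exemption €554,000 → (€717,000 − €554,000) × 2.6% × 329/365 = €3,820.0055
Total = €5,258.6247

€5,258.62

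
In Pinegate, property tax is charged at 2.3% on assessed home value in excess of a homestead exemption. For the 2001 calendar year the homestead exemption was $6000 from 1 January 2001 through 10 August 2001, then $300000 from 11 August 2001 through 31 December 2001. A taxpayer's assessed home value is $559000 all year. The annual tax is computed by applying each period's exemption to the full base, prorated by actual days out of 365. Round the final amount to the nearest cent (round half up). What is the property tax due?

1 January – 10 August 2001: 222 days, exemption $6000 → ($559000 − $6000) × 2.3% × 222/365 = $7735.9397
11 August – 31 December 2001: 143 days, exemption $300000 → ($559000 − $300000) × 2.3% × 143/365 = $2333.8384
Total = $10069.7781

$10069.78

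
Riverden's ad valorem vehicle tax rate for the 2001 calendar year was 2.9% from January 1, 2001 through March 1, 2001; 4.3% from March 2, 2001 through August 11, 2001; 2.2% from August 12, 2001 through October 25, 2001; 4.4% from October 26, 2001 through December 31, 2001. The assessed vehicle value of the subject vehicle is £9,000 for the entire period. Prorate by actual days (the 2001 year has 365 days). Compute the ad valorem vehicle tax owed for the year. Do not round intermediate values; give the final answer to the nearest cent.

January 1 – March 1, 2001: 60 days at 2.9% → £9,000 × 2.9% × 60/365 = £42.9041
March 2 – August 11, 2001: 163 days at 4.3% → £9,000 × 4.3% × 163/365 = £172.8247
August 12 – October 25, 2001: 75 days at 2.2% → £9,000 × 2.2% × 75/365 = £40.6849
October 26 – December 31, 2001: 67 days at 4.4% → £9,000 × 4.4% × 67/365 = £72.6904
Total = £329.1041

£329.10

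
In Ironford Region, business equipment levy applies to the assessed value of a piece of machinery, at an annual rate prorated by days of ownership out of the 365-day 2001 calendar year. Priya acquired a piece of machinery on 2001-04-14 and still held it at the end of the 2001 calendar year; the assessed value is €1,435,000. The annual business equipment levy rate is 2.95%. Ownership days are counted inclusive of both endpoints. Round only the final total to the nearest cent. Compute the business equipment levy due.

€30,386.62

Days held (2001-04-14 to 2001-12-31): 262 out of 365
Tax = €1,435,000 × 2.95% × 262/365 = €30,386.6164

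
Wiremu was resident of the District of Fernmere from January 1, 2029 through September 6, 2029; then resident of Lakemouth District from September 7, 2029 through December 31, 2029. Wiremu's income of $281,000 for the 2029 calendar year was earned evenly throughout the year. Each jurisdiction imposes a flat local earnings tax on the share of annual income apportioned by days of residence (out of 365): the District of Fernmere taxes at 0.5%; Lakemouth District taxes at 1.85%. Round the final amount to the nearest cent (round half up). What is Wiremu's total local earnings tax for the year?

The District of Fernmere, January 1 – September 6, 2029: 249 days → $281,000 × 0.5% × 249/365 = $958.4795
Lakemouth District, September 7 – December 31, 2029: 116 days → $281,000 × 1.85% × 116/365 = $1,652.1260
Total = $2,610.6055

$2,610.61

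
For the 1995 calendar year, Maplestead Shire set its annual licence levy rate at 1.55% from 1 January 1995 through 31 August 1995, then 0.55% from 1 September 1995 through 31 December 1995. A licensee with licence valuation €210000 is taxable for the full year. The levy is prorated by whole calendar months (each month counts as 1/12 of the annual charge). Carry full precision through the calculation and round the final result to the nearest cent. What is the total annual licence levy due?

€2555.00

1 January – 31 August 1995: 8 months at 1.55% → €210000 × 1.55% × 8/12 = €2170.0000
1 September – 31 December 1995: 4 months at 0.55% → €210000 × 0.55% × 4/12 = €385.0000
Total = €2555.0000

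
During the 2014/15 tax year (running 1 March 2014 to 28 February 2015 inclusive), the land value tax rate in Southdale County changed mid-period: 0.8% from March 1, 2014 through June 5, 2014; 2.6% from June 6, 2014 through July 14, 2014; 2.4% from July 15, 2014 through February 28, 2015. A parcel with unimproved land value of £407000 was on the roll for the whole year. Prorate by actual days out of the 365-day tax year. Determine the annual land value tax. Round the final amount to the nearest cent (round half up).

£8124.39

March 1 – June 5, 2014: 97 days at 0.8% → £407000 × 0.8% × 97/365 = £865.2932
June 6 – July 14, 2014: 39 days at 2.6% → £407000 × 2.6% × 39/365 = £1130.6795
July 15, 2014 – February 28, 2015: 229 days at 2.4% → £407000 × 2.4% × 229/365 = £6128.4164
Total = £8124.3890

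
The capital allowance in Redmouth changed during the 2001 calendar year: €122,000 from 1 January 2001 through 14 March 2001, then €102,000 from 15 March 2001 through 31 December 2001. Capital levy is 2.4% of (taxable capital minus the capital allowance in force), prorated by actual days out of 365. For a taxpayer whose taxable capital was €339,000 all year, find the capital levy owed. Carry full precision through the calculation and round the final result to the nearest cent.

€5,592.00

1 January – 14 March 2001: 73 days, exemption €122,000 → (€339,000 − €122,000) × 2.4% × 73/365 = €1,041.6000
15 March – 31 December 2001: 292 days, exemption €102,000 → (€339,000 − €102,000) × 2.4% × 292/365 = €4,550.4000
Total = €5,592.0000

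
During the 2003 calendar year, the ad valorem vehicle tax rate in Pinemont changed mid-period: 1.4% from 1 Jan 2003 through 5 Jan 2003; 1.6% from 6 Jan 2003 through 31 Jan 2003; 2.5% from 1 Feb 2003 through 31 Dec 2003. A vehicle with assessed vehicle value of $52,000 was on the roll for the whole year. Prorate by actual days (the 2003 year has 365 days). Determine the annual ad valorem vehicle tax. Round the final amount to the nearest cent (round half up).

1 Jan – 5 Jan 2003: 5 days at 1.4% → $52,000 × 1.4% × 5/365 = $9.9726
6 Jan – 31 Jan 2003: 26 days at 1.6% → $52,000 × 1.6% × 26/365 = $59.2658
1 Feb – 31 Dec 2003: 334 days at 2.5% → $52,000 × 2.5% × 334/365 = $1,189.5890
Total = $1,258.8274

$1,258.83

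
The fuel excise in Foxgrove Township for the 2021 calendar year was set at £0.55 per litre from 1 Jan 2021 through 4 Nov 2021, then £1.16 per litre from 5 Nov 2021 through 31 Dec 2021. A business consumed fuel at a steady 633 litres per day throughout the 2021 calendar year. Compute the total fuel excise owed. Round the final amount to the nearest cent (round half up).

1 Jan – 4 Nov 2021: 308 days × 633 litres/day = 194,964 litres at £0.55/litre → £107230.20
5 Nov – 31 Dec 2021: 57 days × 633 litres/day = 36,081 litres at £1.16/litre → £41853.96

£149084.16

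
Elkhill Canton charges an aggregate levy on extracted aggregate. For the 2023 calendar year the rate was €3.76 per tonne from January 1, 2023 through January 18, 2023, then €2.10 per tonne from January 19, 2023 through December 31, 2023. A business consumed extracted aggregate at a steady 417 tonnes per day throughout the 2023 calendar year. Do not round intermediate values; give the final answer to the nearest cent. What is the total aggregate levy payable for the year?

€332,090.46

January 1 – January 18, 2023: 18 days × 417 tonnes/day = 7,506 tonnes at €3.76/tonne → €28,222.56
January 19 – December 31, 2023: 347 days × 417 tonnes/day = 144,699 tonnes at €2.10/tonne → €303,867.90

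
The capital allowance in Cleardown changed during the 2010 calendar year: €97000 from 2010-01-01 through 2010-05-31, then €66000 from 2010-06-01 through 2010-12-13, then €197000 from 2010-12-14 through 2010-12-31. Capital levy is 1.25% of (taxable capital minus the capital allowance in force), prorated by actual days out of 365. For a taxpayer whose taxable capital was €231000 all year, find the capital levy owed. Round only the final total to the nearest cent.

2010-01-01 to 2010-05-31: 151 days, exemption €97000 → (€231000 − €97000) × 1.25% × 151/365 = €692.9452
2010-06-01 to 2010-12-13: 196 days, exemption €66000 → (€231000 − €66000) × 1.25% × 196/365 = €1107.5342
2010-12-14 to 2010-12-31: 18 days, exemption €197000 → (€231000 − €197000) × 1.25% × 18/365 = €20.9589
Total = €1821.4384

€1821.44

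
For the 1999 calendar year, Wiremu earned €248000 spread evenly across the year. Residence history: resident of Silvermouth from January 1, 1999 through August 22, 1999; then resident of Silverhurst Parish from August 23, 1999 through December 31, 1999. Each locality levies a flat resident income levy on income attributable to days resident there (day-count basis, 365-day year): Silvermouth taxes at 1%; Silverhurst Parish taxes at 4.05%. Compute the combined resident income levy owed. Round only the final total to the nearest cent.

Silvermouth, January 1 – August 22, 1999: 234 days → €248000 × 1% × 234/365 = €1589.9178
Silverhurst Parish, August 23 – December 31, 1999: 131 days → €248000 × 4.05% × 131/365 = €3604.8329
Total = €5194.7507

€5194.75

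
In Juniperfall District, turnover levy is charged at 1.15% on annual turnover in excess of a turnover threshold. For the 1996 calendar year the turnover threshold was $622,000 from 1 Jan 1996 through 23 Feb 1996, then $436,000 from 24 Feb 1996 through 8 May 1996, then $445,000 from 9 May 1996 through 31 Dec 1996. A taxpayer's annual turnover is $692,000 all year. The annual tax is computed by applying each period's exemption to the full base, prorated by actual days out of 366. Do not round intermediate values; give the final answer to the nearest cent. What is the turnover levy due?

$2,561.39

1 Jan – 23 Feb 1996: 54 days, exemption $622,000 → ($692,000 − $622,000) × 1.15% × 54/366 = $118.7705
24 Feb – 8 May 1996: 75 days, exemption $436,000 → ($692,000 − $436,000) × 1.15% × 75/366 = $603.2787
9 May – 31 Dec 1996: 237 days, exemption $445,000 → ($692,000 − $445,000) × 1.15% × 237/366 = $1,839.3402
Total = $2,561.3893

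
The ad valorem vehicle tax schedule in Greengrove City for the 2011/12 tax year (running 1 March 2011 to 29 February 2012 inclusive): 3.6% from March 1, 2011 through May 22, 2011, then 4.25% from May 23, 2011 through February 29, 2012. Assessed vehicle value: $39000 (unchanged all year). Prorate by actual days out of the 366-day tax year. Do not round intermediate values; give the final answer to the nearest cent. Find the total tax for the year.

March 1 – May 22, 2011: 83 days at 3.6% → $39000 × 3.6% × 83/366 = $318.3934
May 23, 2011 – February 29, 2012: 283 days at 4.25% → $39000 × 4.25% × 283/366 = $1281.6189
Total = $1600.0123

$1600.01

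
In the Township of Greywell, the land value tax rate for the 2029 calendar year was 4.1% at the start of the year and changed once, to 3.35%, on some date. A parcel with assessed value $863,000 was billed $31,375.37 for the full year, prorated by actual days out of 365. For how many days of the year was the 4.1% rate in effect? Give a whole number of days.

139 days

Let d = days at the first rate; then 365 − d days at the second rate.
$863,000 × [4.1%·d + 3.35%·(365−d)] / 365 = $31,375.37
Solving gives d = 139, so the new rate took effect on May 20, 2029.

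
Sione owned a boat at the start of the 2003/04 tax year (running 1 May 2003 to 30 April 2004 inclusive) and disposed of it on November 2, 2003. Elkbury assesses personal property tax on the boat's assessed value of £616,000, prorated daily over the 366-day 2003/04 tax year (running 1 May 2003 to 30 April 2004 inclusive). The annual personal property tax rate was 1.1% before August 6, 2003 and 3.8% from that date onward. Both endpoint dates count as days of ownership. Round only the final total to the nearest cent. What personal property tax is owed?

May 1 – August 5, 2003: 97 days at 1.1% → £616,000 × 1.1% × 97/366 = £1,795.8251
August 6 – November 2, 2003: 89 days at 3.8% → £616,000 × 3.8% × 89/366 = £5,692.1093
Total = £7,487.9344

£7,487.93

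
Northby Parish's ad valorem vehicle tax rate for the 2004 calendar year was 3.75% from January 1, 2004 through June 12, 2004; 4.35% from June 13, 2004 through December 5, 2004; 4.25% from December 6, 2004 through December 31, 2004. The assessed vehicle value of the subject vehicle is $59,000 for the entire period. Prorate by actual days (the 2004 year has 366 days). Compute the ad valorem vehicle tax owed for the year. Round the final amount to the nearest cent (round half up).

January 1 – June 12, 2004: 164 days at 3.75% → $59,000 × 3.75% × 164/366 = $991.3934
June 13 – December 5, 2004: 176 days at 4.35% → $59,000 × 4.35% × 176/366 = $1,234.1639
December 6 – December 31, 2004: 26 days at 4.25% → $59,000 × 4.25% × 26/366 = $178.1284
Total = $2,403.6858

$2,403.69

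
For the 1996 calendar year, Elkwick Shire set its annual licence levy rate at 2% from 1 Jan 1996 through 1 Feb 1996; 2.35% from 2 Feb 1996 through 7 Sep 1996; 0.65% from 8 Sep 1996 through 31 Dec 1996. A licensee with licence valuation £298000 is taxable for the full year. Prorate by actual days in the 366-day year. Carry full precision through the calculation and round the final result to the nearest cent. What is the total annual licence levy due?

£5320.03

1 Jan – 1 Feb 1996: 32 days at 2% → £298000 × 2% × 32/366 = £521.0929
2 Feb – 7 Sep 1996: 219 days at 2.35% → £298000 × 2.35% × 219/366 = £4190.3197
8 Sep – 31 Dec 1996: 115 days at 0.65% → £298000 × 0.65% × 115/366 = £608.6202
Total = £5320.0328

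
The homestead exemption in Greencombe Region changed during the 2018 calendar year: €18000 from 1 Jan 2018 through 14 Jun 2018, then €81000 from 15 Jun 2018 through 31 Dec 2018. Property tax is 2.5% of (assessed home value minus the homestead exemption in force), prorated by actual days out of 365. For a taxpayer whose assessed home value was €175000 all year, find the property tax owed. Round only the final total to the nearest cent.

1 Jan – 14 Jun 2018: 165 days, exemption €18000 → (€175000 − €18000) × 2.5% × 165/365 = €1774.3151
15 Jun – 31 Dec 2018: 200 days, exemption €81000 → (€175000 − €81000) × 2.5% × 200/365 = €1287.6712
Total = €3061.9863

€3061.99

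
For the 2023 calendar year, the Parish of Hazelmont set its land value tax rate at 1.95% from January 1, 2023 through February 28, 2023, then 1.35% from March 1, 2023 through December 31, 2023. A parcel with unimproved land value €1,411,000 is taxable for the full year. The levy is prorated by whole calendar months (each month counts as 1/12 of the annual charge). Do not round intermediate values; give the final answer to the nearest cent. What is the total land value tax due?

€20,459.50

January 1 – February 28, 2023: 2 months at 1.95% → €1,411,000 × 1.95% × 2/12 = €4,585.7500
March 1 – December 31, 2023: 10 months at 1.35% → €1,411,000 × 1.35% × 10/12 = €15,873.7500
Total = €20,459.5000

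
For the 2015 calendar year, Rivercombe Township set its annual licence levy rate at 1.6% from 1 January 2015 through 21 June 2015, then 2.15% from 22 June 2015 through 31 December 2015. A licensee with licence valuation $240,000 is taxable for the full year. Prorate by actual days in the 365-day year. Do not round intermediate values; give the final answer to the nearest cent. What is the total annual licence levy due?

$4,537.97

1 January – 21 June 2015: 172 days at 1.6% → $240,000 × 1.6% × 172/365 = $1,809.5342
22 June – 31 December 2015: 193 days at 2.15% → $240,000 × 2.15% × 193/365 = $2,728.4384
Total = $4,537.9726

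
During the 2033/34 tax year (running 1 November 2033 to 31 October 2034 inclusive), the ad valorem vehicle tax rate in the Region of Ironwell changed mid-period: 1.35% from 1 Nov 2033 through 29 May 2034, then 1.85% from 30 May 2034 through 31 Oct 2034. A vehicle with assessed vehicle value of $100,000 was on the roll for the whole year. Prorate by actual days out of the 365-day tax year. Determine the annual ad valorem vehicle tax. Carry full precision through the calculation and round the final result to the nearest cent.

$1,562.33

1 Nov 2033 – 29 May 2034: 210 days at 1.35% → $100,000 × 1.35% × 210/365 = $776.7123
30 May – 31 Oct 2034: 155 days at 1.85% → $100,000 × 1.85% × 155/365 = $785.6164
Total = $1,562.3288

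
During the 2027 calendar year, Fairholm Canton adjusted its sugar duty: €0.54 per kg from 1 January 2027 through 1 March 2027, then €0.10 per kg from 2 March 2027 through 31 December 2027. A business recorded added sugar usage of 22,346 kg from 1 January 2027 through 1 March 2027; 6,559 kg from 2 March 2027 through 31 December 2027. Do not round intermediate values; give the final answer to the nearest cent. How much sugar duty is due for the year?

1 January – 1 March 2027: 22,346 kg at €0.54/kg → €12066.84
2 March – 31 December 2027: 6,559 kg at €0.10/kg → €655.90

€12722.74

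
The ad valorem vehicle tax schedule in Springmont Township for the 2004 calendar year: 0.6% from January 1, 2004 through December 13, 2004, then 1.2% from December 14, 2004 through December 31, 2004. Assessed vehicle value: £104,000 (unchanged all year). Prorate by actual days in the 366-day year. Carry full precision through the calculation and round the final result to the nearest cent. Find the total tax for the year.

January 1 – December 13, 2004: 348 days at 0.6% → £104,000 × 0.6% × 348/366 = £593.3115
December 14 – December 31, 2004: 18 days at 1.2% → £104,000 × 1.2% × 18/366 = £61.3770
Total = £654.6885

£654.69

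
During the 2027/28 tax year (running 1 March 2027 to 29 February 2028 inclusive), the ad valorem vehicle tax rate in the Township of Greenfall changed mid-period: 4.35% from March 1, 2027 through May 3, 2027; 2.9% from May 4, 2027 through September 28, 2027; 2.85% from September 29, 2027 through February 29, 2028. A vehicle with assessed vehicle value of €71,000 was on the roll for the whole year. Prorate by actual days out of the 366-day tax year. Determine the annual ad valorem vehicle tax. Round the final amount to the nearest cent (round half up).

March 1 – May 3, 2027: 64 days at 4.35% → €71,000 × 4.35% × 64/366 = €540.0656
May 4 – September 28, 2027: 148 days at 2.9% → €71,000 × 2.9% × 148/366 = €832.6011
September 29, 2027 – February 29, 2028: 154 days at 2.85% → €71,000 × 2.85% × 154/366 = €851.4180
Total = €2,224.0847

€2,224.08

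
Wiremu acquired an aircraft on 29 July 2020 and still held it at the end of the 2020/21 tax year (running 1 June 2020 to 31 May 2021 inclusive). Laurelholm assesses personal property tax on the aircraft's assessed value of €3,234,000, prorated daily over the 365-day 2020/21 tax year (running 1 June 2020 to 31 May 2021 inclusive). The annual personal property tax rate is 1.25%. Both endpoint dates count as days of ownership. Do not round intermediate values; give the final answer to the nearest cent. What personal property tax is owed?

Days held (29 July 2020 – 31 May 2021): 307 out of 365
Tax = €3,234,000 × 1.25% × 307/365 = €34,001.3014

€34,001.30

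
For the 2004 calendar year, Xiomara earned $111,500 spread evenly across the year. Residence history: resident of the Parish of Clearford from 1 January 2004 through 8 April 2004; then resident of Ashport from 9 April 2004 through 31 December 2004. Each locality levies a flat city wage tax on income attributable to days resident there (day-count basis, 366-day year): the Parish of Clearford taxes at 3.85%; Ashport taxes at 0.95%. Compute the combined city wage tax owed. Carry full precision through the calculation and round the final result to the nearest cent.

$1,933.89

The Parish of Clearford, 1 January – 8 April 2004: 99 days → $111,500 × 3.85% × 99/366 = $1,161.1537
Ashport, 9 April – 31 December 2004: 267 days → $111,500 × 0.95% × 267/366 = $772.7316
Total = $1,933.8852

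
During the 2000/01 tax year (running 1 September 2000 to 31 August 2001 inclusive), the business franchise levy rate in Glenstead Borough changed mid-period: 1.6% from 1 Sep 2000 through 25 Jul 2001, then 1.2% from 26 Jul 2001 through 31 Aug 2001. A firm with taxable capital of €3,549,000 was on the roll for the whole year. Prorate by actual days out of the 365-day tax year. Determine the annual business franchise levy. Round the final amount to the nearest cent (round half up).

1 Sep 2000 – 25 Jul 2001: 328 days at 1.6% → €3,549,000 × 1.6% × 328/365 = €51,027.8137
26 Jul – 31 Aug 2001: 37 days at 1.2% → €3,549,000 × 1.2% × 37/365 = €4,317.1397
Total = €55,344.9534

€55,344.95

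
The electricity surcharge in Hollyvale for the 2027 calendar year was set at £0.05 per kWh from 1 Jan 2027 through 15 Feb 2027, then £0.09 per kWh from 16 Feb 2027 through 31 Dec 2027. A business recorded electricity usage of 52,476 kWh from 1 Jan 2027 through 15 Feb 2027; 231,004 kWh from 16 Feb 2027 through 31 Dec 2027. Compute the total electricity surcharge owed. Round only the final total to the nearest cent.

£23,414.16

1 Jan – 15 Feb 2027: 52,476 kWh at £0.05/kWh → £2,623.80
16 Feb – 31 Dec 2027: 231,004 kWh at £0.09/kWh → £20,790.36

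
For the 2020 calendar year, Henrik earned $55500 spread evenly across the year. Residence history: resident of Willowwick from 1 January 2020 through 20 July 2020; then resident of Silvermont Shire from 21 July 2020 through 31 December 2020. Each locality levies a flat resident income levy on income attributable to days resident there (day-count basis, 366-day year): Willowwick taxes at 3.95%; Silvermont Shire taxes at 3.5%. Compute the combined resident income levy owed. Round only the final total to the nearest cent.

Willowwick, 1 January – 20 July 2020: 202 days → $55500 × 3.95% × 202/366 = $1209.9303
Silvermont Shire, 21 July – 31 December 2020: 164 days → $55500 × 3.5% × 164/366 = $870.4098
Total = $2080.3402

$2080.34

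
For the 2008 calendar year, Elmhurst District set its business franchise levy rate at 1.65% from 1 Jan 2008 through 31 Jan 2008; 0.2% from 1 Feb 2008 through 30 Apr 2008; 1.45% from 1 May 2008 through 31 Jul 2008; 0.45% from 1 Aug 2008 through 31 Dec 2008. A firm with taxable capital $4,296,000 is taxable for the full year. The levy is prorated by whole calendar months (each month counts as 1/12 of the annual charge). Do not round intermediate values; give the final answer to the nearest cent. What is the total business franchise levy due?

1 Jan – 31 Jan 2008: 1 month at 1.65% → $4,296,000 × 1.65% × 1/12 = $5,907.0000
1 Feb – 30 Apr 2008: 3 months at 0.2% → $4,296,000 × 0.2% × 3/12 = $2,148.0000
1 May – 31 Jul 2008: 3 months at 1.45% → $4,296,000 × 1.45% × 3/12 = $15,573.0000
1 Aug – 31 Dec 2008: 5 months at 0.45% → $4,296,000 × 0.45% × 5/12 = $8,055.0000
Total = $31,683.0000

$31,683.00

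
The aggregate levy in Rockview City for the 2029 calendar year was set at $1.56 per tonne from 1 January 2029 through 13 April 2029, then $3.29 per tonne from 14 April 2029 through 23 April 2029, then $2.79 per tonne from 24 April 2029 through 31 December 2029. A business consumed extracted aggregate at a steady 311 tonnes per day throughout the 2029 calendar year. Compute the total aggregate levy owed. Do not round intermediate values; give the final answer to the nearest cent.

1 January – 13 April 2029: 103 days × 311 tonnes/day = 32,033 tonnes at $1.56/tonne → $49971.48
14 April – 23 April 2029: 10 days × 311 tonnes/day = 3,110 tonnes at $3.29/tonne → $10231.90
24 April – 31 December 2029: 252 days × 311 tonnes/day = 78,372 tonnes at $2.79/tonne → $218657.88

$278861.26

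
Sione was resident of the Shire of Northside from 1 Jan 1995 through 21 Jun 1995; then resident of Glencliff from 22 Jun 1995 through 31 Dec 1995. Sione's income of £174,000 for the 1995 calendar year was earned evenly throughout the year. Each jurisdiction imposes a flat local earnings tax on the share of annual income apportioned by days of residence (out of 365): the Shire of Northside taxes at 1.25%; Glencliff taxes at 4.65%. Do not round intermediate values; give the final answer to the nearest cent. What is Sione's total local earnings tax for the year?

£5,303.19

The Shire of Northside, 1 Jan – 21 Jun 1995: 172 days → £174,000 × 1.25% × 172/365 = £1,024.9315
Glencliff, 22 Jun – 31 Dec 1995: 193 days → £174,000 × 4.65% × 193/365 = £4,278.2548
Total = £5,303.1863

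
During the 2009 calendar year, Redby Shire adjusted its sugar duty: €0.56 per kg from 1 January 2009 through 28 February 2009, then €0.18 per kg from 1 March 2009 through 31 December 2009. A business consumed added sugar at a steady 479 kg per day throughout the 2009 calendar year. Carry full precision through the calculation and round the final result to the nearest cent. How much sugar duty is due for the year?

€42,209.48

1 January – 28 February 2009: 59 days × 479 kg/day = 28,261 kg at €0.56/kg → €15,826.16
1 March – 31 December 2009: 306 days × 479 kg/day = 146,574 kg at €0.18/kg → €26,383.32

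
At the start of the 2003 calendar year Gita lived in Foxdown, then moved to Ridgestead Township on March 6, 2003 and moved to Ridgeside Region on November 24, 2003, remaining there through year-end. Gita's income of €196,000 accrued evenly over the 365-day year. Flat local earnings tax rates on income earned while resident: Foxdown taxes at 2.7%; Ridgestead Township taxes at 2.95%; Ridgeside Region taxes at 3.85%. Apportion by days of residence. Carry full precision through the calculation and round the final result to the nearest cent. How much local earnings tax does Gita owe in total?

Foxdown, January 1 – March 5, 2003: 64 days → €196,000 × 2.7% × 64/365 = €927.9123
Ridgestead Township, March 6 – November 23, 2003: 263 days → €196,000 × 2.95% × 263/365 = €4,166.2082
Ridgeside Region, November 24 – December 31, 2003: 38 days → €196,000 × 3.85% × 38/365 = €785.6110
Total = €5,879.7315

€5,879.73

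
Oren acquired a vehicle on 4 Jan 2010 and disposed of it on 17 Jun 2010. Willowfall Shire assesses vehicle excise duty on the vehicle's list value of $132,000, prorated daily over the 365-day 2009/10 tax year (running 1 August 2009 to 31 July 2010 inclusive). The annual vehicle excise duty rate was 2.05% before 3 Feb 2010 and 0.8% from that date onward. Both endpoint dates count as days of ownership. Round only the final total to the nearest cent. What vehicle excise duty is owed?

$612.99

4 Jan – 2 Feb 2010: 30 days at 2.05% → $132,000 × 2.05% × 30/365 = $222.4110
3 Feb – 17 Jun 2010: 135 days at 0.8% → $132,000 × 0.8% × 135/365 = $390.5753
Total = $612.9863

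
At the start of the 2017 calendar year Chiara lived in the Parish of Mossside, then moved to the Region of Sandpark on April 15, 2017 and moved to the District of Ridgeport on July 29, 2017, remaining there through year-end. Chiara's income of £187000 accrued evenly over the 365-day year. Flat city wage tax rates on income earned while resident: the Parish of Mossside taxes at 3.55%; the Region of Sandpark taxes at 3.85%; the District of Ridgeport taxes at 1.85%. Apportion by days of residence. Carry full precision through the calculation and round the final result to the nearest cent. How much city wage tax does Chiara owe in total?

The Parish of Mossside, January 1 – April 14, 2017: 104 days → £187000 × 3.55% × 104/365 = £1891.5178
The Region of Sandpark, April 15 – July 28, 2017: 105 days → £187000 × 3.85% × 105/365 = £2071.0890
The District of Ridgeport, July 29 – December 31, 2017: 156 days → £187000 × 1.85% × 156/365 = £1478.5808
Total = £5441.1877

£5441.19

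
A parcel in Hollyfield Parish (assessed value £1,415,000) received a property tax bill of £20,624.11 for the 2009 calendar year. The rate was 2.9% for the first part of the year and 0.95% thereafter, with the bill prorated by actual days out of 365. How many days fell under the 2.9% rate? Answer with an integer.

95 days

Let d = days at the first rate; then 365 − d days at the second rate.
£1,415,000 × [2.9%·d + 0.95%·(365−d)] / 365 = £20,624.11
Solving gives d = 95, so the new rate took effect on 6 April 2009.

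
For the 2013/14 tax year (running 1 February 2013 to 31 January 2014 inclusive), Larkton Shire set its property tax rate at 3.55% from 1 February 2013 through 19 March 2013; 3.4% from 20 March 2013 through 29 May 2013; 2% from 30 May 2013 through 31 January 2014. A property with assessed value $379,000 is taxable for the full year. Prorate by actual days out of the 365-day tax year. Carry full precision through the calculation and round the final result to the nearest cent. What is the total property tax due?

1 February – 19 March 2013: 47 days at 3.55% → $379,000 × 3.55% × 47/365 = $1,732.4973
20 March – 29 May 2013: 71 days at 3.4% → $379,000 × 3.4% × 71/365 = $2,506.5918
30 May 2013 – 31 January 2014: 247 days at 2% → $379,000 × 2% × 247/365 = $5,129.4795
Total = $9,368.5685

$9,368.57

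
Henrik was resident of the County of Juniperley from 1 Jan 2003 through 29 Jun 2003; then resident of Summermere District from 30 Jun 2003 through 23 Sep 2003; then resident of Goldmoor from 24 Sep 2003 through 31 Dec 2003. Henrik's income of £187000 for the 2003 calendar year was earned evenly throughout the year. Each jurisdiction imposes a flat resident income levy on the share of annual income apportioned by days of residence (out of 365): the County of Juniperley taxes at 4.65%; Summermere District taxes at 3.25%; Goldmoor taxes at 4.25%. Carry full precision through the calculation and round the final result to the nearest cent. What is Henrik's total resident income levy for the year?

The County of Juniperley, 1 Jan – 29 Jun 2003: 180 days → £187000 × 4.65% × 180/365 = £4288.1918
Summermere District, 30 Jun – 23 Sep 2003: 86 days → £187000 × 3.25% × 86/365 = £1431.9589
Goldmoor, 24 Sep – 31 Dec 2003: 99 days → £187000 × 4.25% × 99/365 = £2155.6233
Total = £7875.7740

£7875.77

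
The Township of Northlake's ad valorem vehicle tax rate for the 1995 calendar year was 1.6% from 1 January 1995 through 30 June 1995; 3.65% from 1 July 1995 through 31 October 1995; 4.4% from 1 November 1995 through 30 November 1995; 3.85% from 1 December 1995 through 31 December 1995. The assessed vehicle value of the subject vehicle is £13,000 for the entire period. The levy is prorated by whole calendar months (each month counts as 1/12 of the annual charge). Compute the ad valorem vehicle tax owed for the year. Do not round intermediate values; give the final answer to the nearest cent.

1 January – 30 June 1995: 6 months at 1.6% → £13,000 × 1.6% × 6/12 = £104.0000
1 July – 31 October 1995: 4 months at 3.65% → £13,000 × 3.65% × 4/12 = £158.1667
1 November – 30 November 1995: 1 month at 4.4% → £13,000 × 4.4% × 1/12 = £47.6667
1 December – 31 December 1995: 1 month at 3.85% → £13,000 × 3.85% × 1/12 = £41.7083
Total = £351.5417

£351.54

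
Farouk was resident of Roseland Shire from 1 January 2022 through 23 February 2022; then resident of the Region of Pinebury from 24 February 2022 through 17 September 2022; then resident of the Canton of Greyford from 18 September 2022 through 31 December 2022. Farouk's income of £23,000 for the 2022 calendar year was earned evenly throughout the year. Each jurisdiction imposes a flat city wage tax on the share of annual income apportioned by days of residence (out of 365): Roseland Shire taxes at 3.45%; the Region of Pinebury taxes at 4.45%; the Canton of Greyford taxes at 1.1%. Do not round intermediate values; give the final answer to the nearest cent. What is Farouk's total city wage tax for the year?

Roseland Shire, 1 January – 23 February 2022: 54 days → £23,000 × 3.45% × 54/365 = £117.3945
The Region of Pinebury, 24 February – 17 September 2022: 206 days → £23,000 × 4.45% × 206/365 = £577.6466
The Canton of Greyford, 18 September – 31 December 2022: 105 days → £23,000 × 1.1% × 105/365 = £72.7808
Total = £767.8219

£767.82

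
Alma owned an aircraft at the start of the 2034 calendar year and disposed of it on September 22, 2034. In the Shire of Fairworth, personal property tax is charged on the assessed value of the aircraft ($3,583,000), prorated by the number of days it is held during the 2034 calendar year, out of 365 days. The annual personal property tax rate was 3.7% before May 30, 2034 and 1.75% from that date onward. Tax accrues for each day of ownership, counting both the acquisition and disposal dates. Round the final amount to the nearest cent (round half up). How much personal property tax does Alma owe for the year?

January 1 – May 29, 2034: 149 days at 3.7% → $3,583,000 × 3.7% × 149/365 = $54,118.0247
May 30 – September 22, 2034: 116 days at 1.75% → $3,583,000 × 1.75% × 116/365 = $19,927.3699
Total = $74,045.3945

$74,045.39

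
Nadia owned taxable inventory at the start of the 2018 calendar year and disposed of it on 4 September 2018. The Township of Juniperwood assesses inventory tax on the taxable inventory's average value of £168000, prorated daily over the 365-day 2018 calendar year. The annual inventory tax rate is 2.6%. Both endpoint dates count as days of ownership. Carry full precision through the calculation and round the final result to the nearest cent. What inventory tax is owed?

£2955.88

Days held (1 January – 4 September 2018): 247 out of 365
Tax = £168000 × 2.6% × 247/365 = £2955.8795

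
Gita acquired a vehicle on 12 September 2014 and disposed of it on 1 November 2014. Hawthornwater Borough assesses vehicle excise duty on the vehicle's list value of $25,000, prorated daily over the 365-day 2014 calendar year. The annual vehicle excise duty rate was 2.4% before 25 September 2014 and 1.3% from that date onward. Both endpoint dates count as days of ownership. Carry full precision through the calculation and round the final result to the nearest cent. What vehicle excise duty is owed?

12 September – 24 September 2014: 13 days at 2.4% → $25,000 × 2.4% × 13/365 = $21.3699
25 September – 1 November 2014: 38 days at 1.3% → $25,000 × 1.3% × 38/365 = $33.8356
Total = $55.2055

$55.21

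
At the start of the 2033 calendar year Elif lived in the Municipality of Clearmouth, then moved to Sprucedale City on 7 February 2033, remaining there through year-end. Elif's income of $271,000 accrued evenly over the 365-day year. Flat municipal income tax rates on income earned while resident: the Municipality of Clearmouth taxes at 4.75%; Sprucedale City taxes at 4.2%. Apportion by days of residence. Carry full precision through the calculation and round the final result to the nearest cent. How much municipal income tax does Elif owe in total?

The Municipality of Clearmouth, 1 January – 6 February 2033: 37 days → $271,000 × 4.75% × 37/365 = $1,304.8836
Sprucedale City, 7 February – 31 December 2033: 328 days → $271,000 × 4.2% × 328/365 = $10,228.2082
Total = $11,533.0918

$11,533.09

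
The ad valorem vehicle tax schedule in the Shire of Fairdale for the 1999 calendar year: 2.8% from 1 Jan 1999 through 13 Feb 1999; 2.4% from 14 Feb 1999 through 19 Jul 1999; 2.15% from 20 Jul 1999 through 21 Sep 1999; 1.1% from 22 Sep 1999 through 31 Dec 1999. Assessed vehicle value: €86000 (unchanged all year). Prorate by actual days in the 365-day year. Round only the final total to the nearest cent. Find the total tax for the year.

1 Jan – 13 Feb 1999: 44 days at 2.8% → €86000 × 2.8% × 44/365 = €290.2795
14 Feb – 19 Jul 1999: 156 days at 2.4% → €86000 × 2.4% × 156/365 = €882.1479
20 Jul – 21 Sep 1999: 64 days at 2.15% → €86000 × 2.15% × 64/365 = €324.2082
22 Sep – 31 Dec 1999: 101 days at 1.1% → €86000 × 1.1% × 101/365 = €261.7699
Total = €1758.4055

€1758.41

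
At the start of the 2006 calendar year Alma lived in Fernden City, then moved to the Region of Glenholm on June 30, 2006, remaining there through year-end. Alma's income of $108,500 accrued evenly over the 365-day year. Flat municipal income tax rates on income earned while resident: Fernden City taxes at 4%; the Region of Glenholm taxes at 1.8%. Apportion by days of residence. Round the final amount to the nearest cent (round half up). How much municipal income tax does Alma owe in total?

$3,130.15

Fernden City, January 1 – June 29, 2006: 180 days → $108,500 × 4% × 180/365 = $2,140.2740
The Region of Glenholm, June 30 – December 31, 2006: 185 days → $108,500 × 1.8% × 185/365 = $989.8767
Total = $3,130.1507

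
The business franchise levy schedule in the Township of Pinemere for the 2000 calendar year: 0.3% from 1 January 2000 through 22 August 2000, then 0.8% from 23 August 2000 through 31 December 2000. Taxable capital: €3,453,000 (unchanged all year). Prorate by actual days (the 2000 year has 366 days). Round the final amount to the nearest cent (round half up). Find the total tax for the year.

€16,538.55

1 January – 22 August 2000: 235 days at 0.3% → €3,453,000 × 0.3% × 235/366 = €6,651.2705
23 August – 31 December 2000: 131 days at 0.8% → €3,453,000 × 0.8% × 131/366 = €9,887.2787
Total = €16,538.5492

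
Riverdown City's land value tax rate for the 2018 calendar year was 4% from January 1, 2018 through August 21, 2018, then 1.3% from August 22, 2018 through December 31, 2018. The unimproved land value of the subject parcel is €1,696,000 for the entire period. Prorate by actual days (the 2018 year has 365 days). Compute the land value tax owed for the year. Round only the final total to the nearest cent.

€51,279.61

January 1 – August 21, 2018: 233 days at 4% → €1,696,000 × 4% × 233/365 = €43,306.0822
August 22 – December 31, 2018: 132 days at 1.3% → €1,696,000 × 1.3% × 132/365 = €7,973.5233
Total = €51,279.6055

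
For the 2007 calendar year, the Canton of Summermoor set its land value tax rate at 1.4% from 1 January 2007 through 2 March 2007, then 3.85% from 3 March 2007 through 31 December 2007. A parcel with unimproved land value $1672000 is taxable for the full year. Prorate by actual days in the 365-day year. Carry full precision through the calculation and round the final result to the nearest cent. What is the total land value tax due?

1 January – 2 March 2007: 61 days at 1.4% → $1672000 × 1.4% × 61/365 = $3912.0219
3 March – 31 December 2007: 304 days at 3.85% → $1672000 × 3.85% × 304/365 = $53613.9397
Total = $57525.9616

$57525.96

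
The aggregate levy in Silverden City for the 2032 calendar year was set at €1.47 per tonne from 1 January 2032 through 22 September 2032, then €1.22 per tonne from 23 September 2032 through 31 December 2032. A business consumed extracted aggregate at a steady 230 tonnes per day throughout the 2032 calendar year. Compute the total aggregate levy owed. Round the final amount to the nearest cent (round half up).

1 January – 22 September 2032: 266 days × 230 tonnes/day = 61,180 tonnes at €1.47/tonne → €89,934.60
23 September – 31 December 2032: 100 days × 230 tonnes/day = 23,000 tonnes at €1.22/tonne → €28,060.00

€117,994.60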